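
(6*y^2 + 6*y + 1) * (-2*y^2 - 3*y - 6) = -12*y^4 - 30*y^3 - 56*y^2 - 39*y - 6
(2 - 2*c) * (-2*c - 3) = 4*c^2 + 2*c - 6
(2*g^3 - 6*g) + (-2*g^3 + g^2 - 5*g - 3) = g^2 - 11*g - 3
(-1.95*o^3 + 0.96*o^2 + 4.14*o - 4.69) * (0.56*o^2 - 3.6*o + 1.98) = -1.092*o^5 + 7.5576*o^4 - 4.9986*o^3 - 15.6296*o^2 + 25.0812*o - 9.2862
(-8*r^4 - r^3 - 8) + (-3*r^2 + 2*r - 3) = -8*r^4 - r^3 - 3*r^2 + 2*r - 11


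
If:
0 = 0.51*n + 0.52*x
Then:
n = -1.01960784313725*x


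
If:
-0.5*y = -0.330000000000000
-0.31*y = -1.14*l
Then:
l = 0.18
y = 0.66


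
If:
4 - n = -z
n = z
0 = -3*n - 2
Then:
No Solution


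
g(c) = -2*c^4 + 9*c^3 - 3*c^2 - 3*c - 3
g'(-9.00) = 8070.00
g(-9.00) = -19902.00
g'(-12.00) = 17781.00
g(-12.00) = -57423.00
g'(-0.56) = 10.23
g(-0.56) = -4.04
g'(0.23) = -3.05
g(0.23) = -3.74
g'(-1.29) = 66.84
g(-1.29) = -28.98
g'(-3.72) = 804.79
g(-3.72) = -879.67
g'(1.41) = 19.79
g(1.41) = 4.13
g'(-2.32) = 256.14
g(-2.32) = -182.51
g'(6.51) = -1104.95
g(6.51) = -1258.77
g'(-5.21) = 1892.52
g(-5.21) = -2815.19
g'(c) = -8*c^3 + 27*c^2 - 6*c - 3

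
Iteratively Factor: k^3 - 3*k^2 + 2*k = (k - 2)*(k^2 - k) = k*(k - 2)*(k - 1)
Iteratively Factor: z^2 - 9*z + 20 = (z - 4)*(z - 5)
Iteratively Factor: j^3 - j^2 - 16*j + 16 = (j - 1)*(j^2 - 16) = (j - 1)*(j + 4)*(j - 4)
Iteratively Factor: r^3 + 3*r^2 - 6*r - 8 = (r + 1)*(r^2 + 2*r - 8) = (r + 1)*(r + 4)*(r - 2)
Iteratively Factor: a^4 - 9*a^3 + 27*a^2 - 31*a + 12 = (a - 4)*(a^3 - 5*a^2 + 7*a - 3) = (a - 4)*(a - 1)*(a^2 - 4*a + 3) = (a - 4)*(a - 3)*(a - 1)*(a - 1)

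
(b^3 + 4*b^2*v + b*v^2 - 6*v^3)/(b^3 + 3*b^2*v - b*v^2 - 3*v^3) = (b + 2*v)/(b + v)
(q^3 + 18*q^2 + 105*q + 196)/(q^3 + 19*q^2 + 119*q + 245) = (q + 4)/(q + 5)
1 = 1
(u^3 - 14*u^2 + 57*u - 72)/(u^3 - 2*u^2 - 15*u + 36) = (u - 8)/(u + 4)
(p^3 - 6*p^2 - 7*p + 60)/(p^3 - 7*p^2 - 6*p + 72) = (p - 5)/(p - 6)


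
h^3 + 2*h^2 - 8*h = h*(h - 2)*(h + 4)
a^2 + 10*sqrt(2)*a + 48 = (a + 4*sqrt(2))*(a + 6*sqrt(2))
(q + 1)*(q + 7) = q^2 + 8*q + 7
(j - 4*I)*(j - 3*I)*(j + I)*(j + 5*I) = j^4 - I*j^3 + 25*j^2 - 37*I*j + 60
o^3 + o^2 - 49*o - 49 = (o - 7)*(o + 1)*(o + 7)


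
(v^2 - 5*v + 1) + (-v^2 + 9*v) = 4*v + 1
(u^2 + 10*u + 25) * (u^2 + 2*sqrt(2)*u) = u^4 + 2*sqrt(2)*u^3 + 10*u^3 + 25*u^2 + 20*sqrt(2)*u^2 + 50*sqrt(2)*u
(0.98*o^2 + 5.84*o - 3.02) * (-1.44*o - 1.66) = -1.4112*o^3 - 10.0364*o^2 - 5.3456*o + 5.0132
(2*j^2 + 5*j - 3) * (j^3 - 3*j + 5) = 2*j^5 + 5*j^4 - 9*j^3 - 5*j^2 + 34*j - 15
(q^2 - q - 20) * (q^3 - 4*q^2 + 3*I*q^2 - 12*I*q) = q^5 - 5*q^4 + 3*I*q^4 - 16*q^3 - 15*I*q^3 + 80*q^2 - 48*I*q^2 + 240*I*q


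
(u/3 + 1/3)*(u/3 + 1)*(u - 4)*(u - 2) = u^4/9 - 2*u^3/9 - 13*u^2/9 + 14*u/9 + 8/3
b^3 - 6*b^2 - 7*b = b*(b - 7)*(b + 1)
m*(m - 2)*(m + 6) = m^3 + 4*m^2 - 12*m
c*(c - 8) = c^2 - 8*c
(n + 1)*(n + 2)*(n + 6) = n^3 + 9*n^2 + 20*n + 12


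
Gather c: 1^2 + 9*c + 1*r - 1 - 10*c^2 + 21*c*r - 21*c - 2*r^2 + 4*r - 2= -10*c^2 + c*(21*r - 12) - 2*r^2 + 5*r - 2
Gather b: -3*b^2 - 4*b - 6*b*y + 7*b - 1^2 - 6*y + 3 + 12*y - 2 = -3*b^2 + b*(3 - 6*y) + 6*y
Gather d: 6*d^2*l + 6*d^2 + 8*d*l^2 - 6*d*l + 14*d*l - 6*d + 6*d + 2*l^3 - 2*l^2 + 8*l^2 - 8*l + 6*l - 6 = d^2*(6*l + 6) + d*(8*l^2 + 8*l) + 2*l^3 + 6*l^2 - 2*l - 6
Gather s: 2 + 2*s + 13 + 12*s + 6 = 14*s + 21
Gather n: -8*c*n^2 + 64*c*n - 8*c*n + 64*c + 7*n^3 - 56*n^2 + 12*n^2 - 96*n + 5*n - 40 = 64*c + 7*n^3 + n^2*(-8*c - 44) + n*(56*c - 91) - 40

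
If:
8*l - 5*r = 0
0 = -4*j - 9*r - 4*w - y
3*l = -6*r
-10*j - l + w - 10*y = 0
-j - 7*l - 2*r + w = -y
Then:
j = 0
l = 0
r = 0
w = 0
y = 0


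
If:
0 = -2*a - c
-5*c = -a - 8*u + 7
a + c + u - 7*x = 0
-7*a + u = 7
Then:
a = -49/67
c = 98/67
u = 126/67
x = 25/67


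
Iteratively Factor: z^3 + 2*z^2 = (z + 2)*(z^2) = z*(z + 2)*(z)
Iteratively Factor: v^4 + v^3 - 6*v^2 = (v)*(v^3 + v^2 - 6*v) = v*(v - 2)*(v^2 + 3*v) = v^2*(v - 2)*(v + 3)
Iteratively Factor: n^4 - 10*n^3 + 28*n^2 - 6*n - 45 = (n - 5)*(n^3 - 5*n^2 + 3*n + 9) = (n - 5)*(n - 3)*(n^2 - 2*n - 3) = (n - 5)*(n - 3)^2*(n + 1)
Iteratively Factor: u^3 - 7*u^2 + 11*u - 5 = (u - 5)*(u^2 - 2*u + 1) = (u - 5)*(u - 1)*(u - 1)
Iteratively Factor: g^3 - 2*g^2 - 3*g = (g)*(g^2 - 2*g - 3) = g*(g + 1)*(g - 3)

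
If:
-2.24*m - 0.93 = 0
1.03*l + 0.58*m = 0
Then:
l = 0.23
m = -0.42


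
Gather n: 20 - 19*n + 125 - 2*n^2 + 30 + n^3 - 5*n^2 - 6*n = n^3 - 7*n^2 - 25*n + 175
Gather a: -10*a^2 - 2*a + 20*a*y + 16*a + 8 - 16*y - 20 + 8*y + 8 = -10*a^2 + a*(20*y + 14) - 8*y - 4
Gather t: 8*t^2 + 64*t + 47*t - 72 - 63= 8*t^2 + 111*t - 135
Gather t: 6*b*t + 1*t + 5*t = t*(6*b + 6)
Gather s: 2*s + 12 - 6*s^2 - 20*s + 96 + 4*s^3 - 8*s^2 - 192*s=4*s^3 - 14*s^2 - 210*s + 108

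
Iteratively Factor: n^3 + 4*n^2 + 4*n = (n)*(n^2 + 4*n + 4) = n*(n + 2)*(n + 2)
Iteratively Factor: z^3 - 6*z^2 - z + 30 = (z - 3)*(z^2 - 3*z - 10) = (z - 5)*(z - 3)*(z + 2)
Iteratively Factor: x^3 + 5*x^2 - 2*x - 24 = (x - 2)*(x^2 + 7*x + 12) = (x - 2)*(x + 4)*(x + 3)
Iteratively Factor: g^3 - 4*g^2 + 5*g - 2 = (g - 1)*(g^2 - 3*g + 2) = (g - 2)*(g - 1)*(g - 1)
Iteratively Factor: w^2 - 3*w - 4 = (w - 4)*(w + 1)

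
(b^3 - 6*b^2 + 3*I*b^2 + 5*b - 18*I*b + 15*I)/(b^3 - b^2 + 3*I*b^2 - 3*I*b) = (b - 5)/b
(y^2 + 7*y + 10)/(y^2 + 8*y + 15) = (y + 2)/(y + 3)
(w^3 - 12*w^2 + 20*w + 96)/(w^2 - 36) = (w^2 - 6*w - 16)/(w + 6)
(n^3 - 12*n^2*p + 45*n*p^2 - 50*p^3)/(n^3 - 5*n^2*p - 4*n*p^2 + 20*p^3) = (n - 5*p)/(n + 2*p)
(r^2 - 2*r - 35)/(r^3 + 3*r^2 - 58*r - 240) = (r - 7)/(r^2 - 2*r - 48)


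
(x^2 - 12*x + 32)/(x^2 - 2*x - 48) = (x - 4)/(x + 6)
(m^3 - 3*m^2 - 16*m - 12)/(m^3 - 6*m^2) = 1 + 3/m + 2/m^2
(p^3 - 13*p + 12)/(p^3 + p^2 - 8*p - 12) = (p^2 + 3*p - 4)/(p^2 + 4*p + 4)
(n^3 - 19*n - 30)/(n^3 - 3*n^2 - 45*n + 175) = (n^2 + 5*n + 6)/(n^2 + 2*n - 35)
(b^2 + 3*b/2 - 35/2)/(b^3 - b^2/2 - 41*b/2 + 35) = 1/(b - 2)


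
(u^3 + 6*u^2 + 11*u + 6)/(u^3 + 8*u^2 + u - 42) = (u^2 + 3*u + 2)/(u^2 + 5*u - 14)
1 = 1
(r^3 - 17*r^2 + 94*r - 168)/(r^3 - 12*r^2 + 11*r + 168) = (r^2 - 10*r + 24)/(r^2 - 5*r - 24)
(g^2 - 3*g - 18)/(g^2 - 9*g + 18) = (g + 3)/(g - 3)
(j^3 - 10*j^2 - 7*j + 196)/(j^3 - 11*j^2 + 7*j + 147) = (j + 4)/(j + 3)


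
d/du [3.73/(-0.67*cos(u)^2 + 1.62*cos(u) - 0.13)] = (6.0426 - 4.9982*cos(u))*sin(u)/(0.67*cos(u)^2 - 1.62*cos(u) + 0.13)^2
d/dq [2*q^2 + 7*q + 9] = 4*q + 7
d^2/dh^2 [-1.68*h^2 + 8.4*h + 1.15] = -3.36000000000000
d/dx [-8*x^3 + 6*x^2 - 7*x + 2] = -24*x^2 + 12*x - 7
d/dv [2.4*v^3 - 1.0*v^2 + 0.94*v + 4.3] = 7.2*v^2 - 2.0*v + 0.94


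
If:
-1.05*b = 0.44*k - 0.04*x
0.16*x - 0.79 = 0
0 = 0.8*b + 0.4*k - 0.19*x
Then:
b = -4.91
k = 12.16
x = 4.94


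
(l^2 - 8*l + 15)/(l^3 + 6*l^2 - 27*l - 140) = (l - 3)/(l^2 + 11*l + 28)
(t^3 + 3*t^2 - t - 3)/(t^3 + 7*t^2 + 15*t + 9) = (t - 1)/(t + 3)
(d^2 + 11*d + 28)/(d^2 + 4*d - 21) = (d + 4)/(d - 3)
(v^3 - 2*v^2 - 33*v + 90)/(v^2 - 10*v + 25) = (v^2 + 3*v - 18)/(v - 5)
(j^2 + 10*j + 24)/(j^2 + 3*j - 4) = (j + 6)/(j - 1)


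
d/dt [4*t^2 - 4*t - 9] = 8*t - 4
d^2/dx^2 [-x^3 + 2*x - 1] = -6*x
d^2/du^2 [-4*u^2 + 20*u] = -8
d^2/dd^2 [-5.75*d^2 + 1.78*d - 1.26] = -11.5000000000000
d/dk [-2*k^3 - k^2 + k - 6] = -6*k^2 - 2*k + 1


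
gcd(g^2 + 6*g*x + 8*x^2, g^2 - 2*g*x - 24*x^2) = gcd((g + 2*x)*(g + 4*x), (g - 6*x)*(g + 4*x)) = g + 4*x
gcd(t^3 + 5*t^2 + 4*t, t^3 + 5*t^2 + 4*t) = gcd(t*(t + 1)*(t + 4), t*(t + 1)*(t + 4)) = t^3 + 5*t^2 + 4*t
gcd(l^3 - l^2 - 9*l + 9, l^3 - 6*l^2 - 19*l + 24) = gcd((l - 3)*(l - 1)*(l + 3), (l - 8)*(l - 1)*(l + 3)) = l^2 + 2*l - 3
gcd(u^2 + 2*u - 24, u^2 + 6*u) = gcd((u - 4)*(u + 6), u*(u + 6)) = u + 6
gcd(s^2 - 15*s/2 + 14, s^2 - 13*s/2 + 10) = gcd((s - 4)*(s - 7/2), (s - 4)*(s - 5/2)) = s - 4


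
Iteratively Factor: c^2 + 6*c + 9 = (c + 3)*(c + 3)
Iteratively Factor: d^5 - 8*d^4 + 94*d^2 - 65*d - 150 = (d - 5)*(d^4 - 3*d^3 - 15*d^2 + 19*d + 30) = (d - 5)*(d + 1)*(d^3 - 4*d^2 - 11*d + 30) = (d - 5)*(d - 2)*(d + 1)*(d^2 - 2*d - 15) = (d - 5)*(d - 2)*(d + 1)*(d + 3)*(d - 5)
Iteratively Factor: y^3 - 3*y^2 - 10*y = (y)*(y^2 - 3*y - 10) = y*(y + 2)*(y - 5)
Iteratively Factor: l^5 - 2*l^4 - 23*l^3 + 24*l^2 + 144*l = (l + 3)*(l^4 - 5*l^3 - 8*l^2 + 48*l) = l*(l + 3)*(l^3 - 5*l^2 - 8*l + 48) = l*(l - 4)*(l + 3)*(l^2 - l - 12) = l*(l - 4)^2*(l + 3)*(l + 3)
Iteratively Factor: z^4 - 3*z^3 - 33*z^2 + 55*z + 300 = (z + 4)*(z^3 - 7*z^2 - 5*z + 75) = (z - 5)*(z + 4)*(z^2 - 2*z - 15) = (z - 5)*(z + 3)*(z + 4)*(z - 5)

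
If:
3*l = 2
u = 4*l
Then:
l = 2/3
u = 8/3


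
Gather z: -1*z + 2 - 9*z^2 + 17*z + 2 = -9*z^2 + 16*z + 4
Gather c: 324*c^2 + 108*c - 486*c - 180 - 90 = 324*c^2 - 378*c - 270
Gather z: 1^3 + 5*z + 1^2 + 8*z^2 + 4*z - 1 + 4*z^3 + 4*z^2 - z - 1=4*z^3 + 12*z^2 + 8*z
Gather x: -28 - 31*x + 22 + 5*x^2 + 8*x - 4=5*x^2 - 23*x - 10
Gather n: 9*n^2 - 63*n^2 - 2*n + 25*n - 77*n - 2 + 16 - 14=-54*n^2 - 54*n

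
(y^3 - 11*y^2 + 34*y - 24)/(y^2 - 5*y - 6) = (y^2 - 5*y + 4)/(y + 1)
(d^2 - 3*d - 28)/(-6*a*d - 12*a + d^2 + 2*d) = (-d^2 + 3*d + 28)/(6*a*d + 12*a - d^2 - 2*d)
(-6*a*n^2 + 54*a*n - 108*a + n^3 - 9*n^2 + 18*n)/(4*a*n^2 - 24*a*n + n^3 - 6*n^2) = (-6*a*n + 18*a + n^2 - 3*n)/(n*(4*a + n))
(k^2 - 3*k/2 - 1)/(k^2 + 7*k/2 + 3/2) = (k - 2)/(k + 3)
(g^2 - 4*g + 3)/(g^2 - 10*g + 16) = (g^2 - 4*g + 3)/(g^2 - 10*g + 16)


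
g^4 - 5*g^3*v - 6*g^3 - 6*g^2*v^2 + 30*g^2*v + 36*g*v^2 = g*(g - 6)*(g - 6*v)*(g + v)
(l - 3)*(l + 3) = l^2 - 9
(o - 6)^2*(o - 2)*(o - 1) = o^4 - 15*o^3 + 74*o^2 - 132*o + 72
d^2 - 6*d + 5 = (d - 5)*(d - 1)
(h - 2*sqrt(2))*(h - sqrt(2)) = h^2 - 3*sqrt(2)*h + 4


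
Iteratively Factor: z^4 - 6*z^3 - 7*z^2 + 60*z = (z + 3)*(z^3 - 9*z^2 + 20*z) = z*(z + 3)*(z^2 - 9*z + 20) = z*(z - 4)*(z + 3)*(z - 5)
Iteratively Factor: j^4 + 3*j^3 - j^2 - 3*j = (j + 3)*(j^3 - j) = (j - 1)*(j + 3)*(j^2 + j) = j*(j - 1)*(j + 3)*(j + 1)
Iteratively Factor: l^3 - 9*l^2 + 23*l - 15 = (l - 1)*(l^2 - 8*l + 15) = (l - 5)*(l - 1)*(l - 3)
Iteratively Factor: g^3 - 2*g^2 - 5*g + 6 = (g - 1)*(g^2 - g - 6) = (g - 3)*(g - 1)*(g + 2)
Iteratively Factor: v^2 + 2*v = (v + 2)*(v)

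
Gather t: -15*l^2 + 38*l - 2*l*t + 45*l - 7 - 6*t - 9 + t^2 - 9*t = -15*l^2 + 83*l + t^2 + t*(-2*l - 15) - 16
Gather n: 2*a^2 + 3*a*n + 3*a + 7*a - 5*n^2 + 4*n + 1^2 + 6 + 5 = 2*a^2 + 10*a - 5*n^2 + n*(3*a + 4) + 12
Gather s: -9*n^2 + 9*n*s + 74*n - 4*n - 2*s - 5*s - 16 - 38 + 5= -9*n^2 + 70*n + s*(9*n - 7) - 49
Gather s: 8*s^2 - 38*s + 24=8*s^2 - 38*s + 24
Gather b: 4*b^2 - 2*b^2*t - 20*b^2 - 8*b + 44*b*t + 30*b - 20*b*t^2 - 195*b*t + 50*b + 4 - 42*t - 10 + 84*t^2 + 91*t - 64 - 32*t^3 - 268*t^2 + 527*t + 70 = b^2*(-2*t - 16) + b*(-20*t^2 - 151*t + 72) - 32*t^3 - 184*t^2 + 576*t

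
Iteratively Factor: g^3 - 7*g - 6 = (g - 3)*(g^2 + 3*g + 2) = (g - 3)*(g + 2)*(g + 1)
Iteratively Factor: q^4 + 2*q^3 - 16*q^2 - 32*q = (q - 4)*(q^3 + 6*q^2 + 8*q) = (q - 4)*(q + 4)*(q^2 + 2*q) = (q - 4)*(q + 2)*(q + 4)*(q)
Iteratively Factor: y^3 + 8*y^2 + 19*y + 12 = (y + 4)*(y^2 + 4*y + 3) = (y + 3)*(y + 4)*(y + 1)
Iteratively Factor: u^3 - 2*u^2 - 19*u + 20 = (u - 1)*(u^2 - u - 20) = (u - 5)*(u - 1)*(u + 4)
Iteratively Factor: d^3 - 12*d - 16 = (d + 2)*(d^2 - 2*d - 8) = (d - 4)*(d + 2)*(d + 2)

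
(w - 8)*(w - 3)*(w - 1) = w^3 - 12*w^2 + 35*w - 24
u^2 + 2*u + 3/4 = (u + 1/2)*(u + 3/2)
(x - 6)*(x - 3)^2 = x^3 - 12*x^2 + 45*x - 54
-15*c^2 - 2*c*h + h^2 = (-5*c + h)*(3*c + h)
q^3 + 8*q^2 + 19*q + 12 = (q + 1)*(q + 3)*(q + 4)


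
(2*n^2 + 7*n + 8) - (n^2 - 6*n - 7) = n^2 + 13*n + 15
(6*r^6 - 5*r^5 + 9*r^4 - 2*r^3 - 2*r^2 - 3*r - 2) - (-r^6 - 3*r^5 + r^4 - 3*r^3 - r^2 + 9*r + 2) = 7*r^6 - 2*r^5 + 8*r^4 + r^3 - r^2 - 12*r - 4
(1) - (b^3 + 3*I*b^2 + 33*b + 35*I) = -b^3 - 3*I*b^2 - 33*b + 1 - 35*I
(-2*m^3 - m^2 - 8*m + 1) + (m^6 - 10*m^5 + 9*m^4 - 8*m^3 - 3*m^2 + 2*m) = m^6 - 10*m^5 + 9*m^4 - 10*m^3 - 4*m^2 - 6*m + 1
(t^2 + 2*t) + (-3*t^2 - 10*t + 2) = -2*t^2 - 8*t + 2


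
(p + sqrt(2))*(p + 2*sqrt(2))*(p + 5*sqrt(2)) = p^3 + 8*sqrt(2)*p^2 + 34*p + 20*sqrt(2)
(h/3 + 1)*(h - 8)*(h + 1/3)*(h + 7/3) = h^4/3 - 7*h^3/9 - 329*h^2/27 - 611*h/27 - 56/9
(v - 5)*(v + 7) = v^2 + 2*v - 35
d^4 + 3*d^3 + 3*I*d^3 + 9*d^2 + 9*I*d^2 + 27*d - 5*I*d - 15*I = (d + 3)*(d - I)^2*(d + 5*I)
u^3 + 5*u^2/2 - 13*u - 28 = (u - 7/2)*(u + 2)*(u + 4)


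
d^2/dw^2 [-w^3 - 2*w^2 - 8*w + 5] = -6*w - 4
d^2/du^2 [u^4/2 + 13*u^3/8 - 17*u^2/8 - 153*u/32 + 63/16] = 6*u^2 + 39*u/4 - 17/4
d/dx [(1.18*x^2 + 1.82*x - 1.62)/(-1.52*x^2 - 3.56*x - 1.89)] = (-1.4344*x^2 - 9.3852*x - 9.207)/(2.3104*x^4 + 10.8224*x^3 + 18.4192*x^2 + 13.4568*x + 3.5721)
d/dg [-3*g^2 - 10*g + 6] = -6*g - 10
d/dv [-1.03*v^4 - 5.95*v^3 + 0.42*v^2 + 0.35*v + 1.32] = -4.12*v^3 - 17.85*v^2 + 0.84*v + 0.35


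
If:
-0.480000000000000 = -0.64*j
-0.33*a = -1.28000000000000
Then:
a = 3.88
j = 0.75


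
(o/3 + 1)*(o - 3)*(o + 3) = o^3/3 + o^2 - 3*o - 9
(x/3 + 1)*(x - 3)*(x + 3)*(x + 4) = x^4/3 + 7*x^3/3 + x^2 - 21*x - 36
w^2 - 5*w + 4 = (w - 4)*(w - 1)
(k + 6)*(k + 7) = k^2 + 13*k + 42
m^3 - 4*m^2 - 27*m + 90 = (m - 6)*(m - 3)*(m + 5)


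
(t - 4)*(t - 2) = t^2 - 6*t + 8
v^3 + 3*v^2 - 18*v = v*(v - 3)*(v + 6)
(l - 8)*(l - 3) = l^2 - 11*l + 24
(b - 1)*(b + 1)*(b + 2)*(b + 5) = b^4 + 7*b^3 + 9*b^2 - 7*b - 10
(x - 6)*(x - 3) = x^2 - 9*x + 18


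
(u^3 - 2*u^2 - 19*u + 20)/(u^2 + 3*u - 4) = u - 5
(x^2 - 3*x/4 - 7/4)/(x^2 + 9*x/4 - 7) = (x + 1)/(x + 4)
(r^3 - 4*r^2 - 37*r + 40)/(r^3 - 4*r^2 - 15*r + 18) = (r^2 - 3*r - 40)/(r^2 - 3*r - 18)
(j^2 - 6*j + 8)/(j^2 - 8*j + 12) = (j - 4)/(j - 6)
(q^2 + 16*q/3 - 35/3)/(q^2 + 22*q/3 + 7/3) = (3*q - 5)/(3*q + 1)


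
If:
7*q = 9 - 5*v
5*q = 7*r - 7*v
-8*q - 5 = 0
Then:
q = -5/8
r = 78/35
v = 107/40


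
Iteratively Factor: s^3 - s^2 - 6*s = (s - 3)*(s^2 + 2*s) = s*(s - 3)*(s + 2)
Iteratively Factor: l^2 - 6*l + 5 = (l - 5)*(l - 1)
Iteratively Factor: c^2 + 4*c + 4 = (c + 2)*(c + 2)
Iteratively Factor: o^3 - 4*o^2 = (o)*(o^2 - 4*o) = o^2*(o - 4)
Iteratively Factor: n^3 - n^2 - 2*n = (n)*(n^2 - n - 2) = n*(n + 1)*(n - 2)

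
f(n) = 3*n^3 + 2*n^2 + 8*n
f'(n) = 9*n^2 + 4*n + 8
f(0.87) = 10.45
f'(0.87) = 18.29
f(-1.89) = -28.23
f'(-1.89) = 32.59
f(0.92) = 11.39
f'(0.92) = 19.30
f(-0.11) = -0.86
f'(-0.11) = 7.67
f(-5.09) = -384.52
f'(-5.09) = 220.81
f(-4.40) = -252.03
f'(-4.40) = 164.64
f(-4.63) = -291.92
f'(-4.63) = 182.41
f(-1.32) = -13.98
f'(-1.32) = 18.40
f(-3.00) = -87.00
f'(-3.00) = 77.00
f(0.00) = 0.00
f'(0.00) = 8.00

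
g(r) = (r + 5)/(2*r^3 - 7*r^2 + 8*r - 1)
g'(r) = (r + 5)*(-6*r^2 + 14*r - 8)/(2*r^3 - 7*r^2 + 8*r - 1)^2 + 1/(2*r^3 - 7*r^2 + 8*r - 1)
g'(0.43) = -9.09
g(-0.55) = -0.57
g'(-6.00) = 0.00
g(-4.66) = -0.00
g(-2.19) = -0.04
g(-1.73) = -0.07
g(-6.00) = 0.00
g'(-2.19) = -0.05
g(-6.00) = 0.00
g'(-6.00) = 0.00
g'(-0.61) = -1.14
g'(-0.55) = -1.39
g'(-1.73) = -0.10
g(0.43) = 4.16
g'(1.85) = -2.48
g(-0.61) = -0.49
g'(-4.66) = -0.00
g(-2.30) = -0.03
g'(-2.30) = -0.04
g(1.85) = 2.73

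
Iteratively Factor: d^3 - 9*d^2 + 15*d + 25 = (d - 5)*(d^2 - 4*d - 5) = (d - 5)^2*(d + 1)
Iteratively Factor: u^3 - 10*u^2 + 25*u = (u)*(u^2 - 10*u + 25) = u*(u - 5)*(u - 5)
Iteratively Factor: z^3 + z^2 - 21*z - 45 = (z - 5)*(z^2 + 6*z + 9) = (z - 5)*(z + 3)*(z + 3)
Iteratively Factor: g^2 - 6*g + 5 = (g - 1)*(g - 5)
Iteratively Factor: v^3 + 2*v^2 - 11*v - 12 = (v + 4)*(v^2 - 2*v - 3) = (v + 1)*(v + 4)*(v - 3)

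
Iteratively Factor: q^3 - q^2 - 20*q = (q + 4)*(q^2 - 5*q) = q*(q + 4)*(q - 5)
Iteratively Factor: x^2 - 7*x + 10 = (x - 5)*(x - 2)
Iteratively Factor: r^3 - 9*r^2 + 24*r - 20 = (r - 2)*(r^2 - 7*r + 10) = (r - 2)^2*(r - 5)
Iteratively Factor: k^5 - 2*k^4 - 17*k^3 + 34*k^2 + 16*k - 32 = (k - 2)*(k^4 - 17*k^2 + 16) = (k - 4)*(k - 2)*(k^3 + 4*k^2 - k - 4) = (k - 4)*(k - 2)*(k - 1)*(k^2 + 5*k + 4) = (k - 4)*(k - 2)*(k - 1)*(k + 4)*(k + 1)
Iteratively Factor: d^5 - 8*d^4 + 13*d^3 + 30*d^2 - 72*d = (d)*(d^4 - 8*d^3 + 13*d^2 + 30*d - 72) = d*(d + 2)*(d^3 - 10*d^2 + 33*d - 36) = d*(d - 4)*(d + 2)*(d^2 - 6*d + 9) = d*(d - 4)*(d - 3)*(d + 2)*(d - 3)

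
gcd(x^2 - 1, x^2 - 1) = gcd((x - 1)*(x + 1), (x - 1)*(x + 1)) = x^2 - 1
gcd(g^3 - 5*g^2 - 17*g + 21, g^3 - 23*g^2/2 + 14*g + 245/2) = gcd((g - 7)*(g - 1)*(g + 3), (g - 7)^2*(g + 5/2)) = g - 7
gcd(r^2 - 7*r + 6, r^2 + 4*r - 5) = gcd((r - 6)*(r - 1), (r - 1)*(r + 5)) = r - 1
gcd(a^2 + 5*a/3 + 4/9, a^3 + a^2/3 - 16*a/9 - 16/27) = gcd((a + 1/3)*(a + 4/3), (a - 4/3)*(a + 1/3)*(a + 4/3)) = a^2 + 5*a/3 + 4/9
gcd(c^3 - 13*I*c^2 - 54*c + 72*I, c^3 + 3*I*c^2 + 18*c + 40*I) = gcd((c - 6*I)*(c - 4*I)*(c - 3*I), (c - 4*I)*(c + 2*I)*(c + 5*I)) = c - 4*I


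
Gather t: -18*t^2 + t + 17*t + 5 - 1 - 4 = -18*t^2 + 18*t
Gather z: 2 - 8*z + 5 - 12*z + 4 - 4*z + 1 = 12 - 24*z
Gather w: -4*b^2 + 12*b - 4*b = -4*b^2 + 8*b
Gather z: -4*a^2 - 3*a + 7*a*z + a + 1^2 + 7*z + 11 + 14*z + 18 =-4*a^2 - 2*a + z*(7*a + 21) + 30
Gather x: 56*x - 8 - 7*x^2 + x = -7*x^2 + 57*x - 8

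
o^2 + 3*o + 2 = (o + 1)*(o + 2)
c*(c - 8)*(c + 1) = c^3 - 7*c^2 - 8*c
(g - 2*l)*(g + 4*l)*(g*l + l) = g^3*l + 2*g^2*l^2 + g^2*l - 8*g*l^3 + 2*g*l^2 - 8*l^3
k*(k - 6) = k^2 - 6*k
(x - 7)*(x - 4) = x^2 - 11*x + 28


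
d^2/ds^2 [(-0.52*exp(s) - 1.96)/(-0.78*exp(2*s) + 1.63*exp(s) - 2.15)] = (0.316368*exp(4*s) + 5.430984*exp(3*s) - 12.708072*exp(2*s) - 6.117816*exp(s) + 9.27252)*exp(s)/(0.474552*exp(6*s) - 2.975076*exp(5*s) + 10.141326*exp(4*s) - 20.731807*exp(3*s) + 27.953655*exp(2*s) - 22.604025*exp(s) + 9.938375)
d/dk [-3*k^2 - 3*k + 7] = -6*k - 3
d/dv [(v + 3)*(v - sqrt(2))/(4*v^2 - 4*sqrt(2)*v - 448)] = (-(v + 3)*(v - sqrt(2))*(2*v - sqrt(2)) + (-2*v - 3 + sqrt(2))*(-v^2 + sqrt(2)*v + 112))/(4*(-v^2 + sqrt(2)*v + 112)^2)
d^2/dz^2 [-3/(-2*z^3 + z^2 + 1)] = 6*(-4*z^2*(3*z - 1)^2 + (1 - 6*z)*(-2*z^3 + z^2 + 1))/(-2*z^3 + z^2 + 1)^3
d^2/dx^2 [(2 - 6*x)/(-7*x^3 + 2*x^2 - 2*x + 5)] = 4*(441*x^5 - 420*x^4 + 82*x^3 + 576*x^2 - 183*x + 36)/(343*x^9 - 294*x^8 + 378*x^7 - 911*x^6 + 528*x^5 - 504*x^4 + 653*x^3 - 210*x^2 + 150*x - 125)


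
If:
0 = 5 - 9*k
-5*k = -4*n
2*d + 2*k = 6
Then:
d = 22/9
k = 5/9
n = 25/36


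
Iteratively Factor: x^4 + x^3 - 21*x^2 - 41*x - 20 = (x + 1)*(x^3 - 21*x - 20) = (x + 1)*(x + 4)*(x^2 - 4*x - 5) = (x - 5)*(x + 1)*(x + 4)*(x + 1)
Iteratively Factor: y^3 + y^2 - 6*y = (y - 2)*(y^2 + 3*y) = y*(y - 2)*(y + 3)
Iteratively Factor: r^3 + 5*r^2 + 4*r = (r + 4)*(r^2 + r) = (r + 1)*(r + 4)*(r)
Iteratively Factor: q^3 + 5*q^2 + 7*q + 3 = (q + 1)*(q^2 + 4*q + 3) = (q + 1)^2*(q + 3)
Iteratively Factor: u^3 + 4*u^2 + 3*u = (u + 3)*(u^2 + u) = u*(u + 3)*(u + 1)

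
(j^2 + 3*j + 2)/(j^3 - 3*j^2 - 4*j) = (j + 2)/(j*(j - 4))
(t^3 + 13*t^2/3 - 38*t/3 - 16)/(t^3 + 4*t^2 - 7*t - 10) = (t^2 + 10*t/3 - 16)/(t^2 + 3*t - 10)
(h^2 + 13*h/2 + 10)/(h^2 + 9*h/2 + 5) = (h + 4)/(h + 2)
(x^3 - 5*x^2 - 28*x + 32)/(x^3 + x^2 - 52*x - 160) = (x - 1)/(x + 5)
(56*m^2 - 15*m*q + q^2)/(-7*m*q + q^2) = (-8*m + q)/q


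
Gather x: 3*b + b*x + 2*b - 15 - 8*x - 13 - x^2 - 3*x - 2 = 5*b - x^2 + x*(b - 11) - 30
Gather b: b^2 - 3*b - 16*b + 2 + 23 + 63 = b^2 - 19*b + 88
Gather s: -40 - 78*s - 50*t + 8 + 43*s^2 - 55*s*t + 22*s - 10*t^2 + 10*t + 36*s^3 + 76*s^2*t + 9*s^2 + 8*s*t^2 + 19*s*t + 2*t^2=36*s^3 + s^2*(76*t + 52) + s*(8*t^2 - 36*t - 56) - 8*t^2 - 40*t - 32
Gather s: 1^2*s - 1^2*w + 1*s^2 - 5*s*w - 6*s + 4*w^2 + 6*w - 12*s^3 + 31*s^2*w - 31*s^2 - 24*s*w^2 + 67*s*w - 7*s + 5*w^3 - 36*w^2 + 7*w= -12*s^3 + s^2*(31*w - 30) + s*(-24*w^2 + 62*w - 12) + 5*w^3 - 32*w^2 + 12*w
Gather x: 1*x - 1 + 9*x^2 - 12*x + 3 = 9*x^2 - 11*x + 2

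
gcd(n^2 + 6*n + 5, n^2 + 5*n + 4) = n + 1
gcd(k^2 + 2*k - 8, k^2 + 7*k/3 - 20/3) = k + 4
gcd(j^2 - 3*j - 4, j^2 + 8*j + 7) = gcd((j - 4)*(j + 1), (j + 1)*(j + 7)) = j + 1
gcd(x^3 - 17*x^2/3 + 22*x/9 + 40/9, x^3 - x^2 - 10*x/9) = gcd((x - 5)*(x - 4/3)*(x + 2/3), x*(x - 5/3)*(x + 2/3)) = x + 2/3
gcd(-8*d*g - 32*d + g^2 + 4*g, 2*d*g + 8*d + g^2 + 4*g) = g + 4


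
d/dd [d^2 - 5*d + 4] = 2*d - 5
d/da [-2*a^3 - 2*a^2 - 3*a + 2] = -6*a^2 - 4*a - 3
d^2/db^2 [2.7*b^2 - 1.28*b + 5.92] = 5.40000000000000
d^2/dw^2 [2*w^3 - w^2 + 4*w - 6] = 12*w - 2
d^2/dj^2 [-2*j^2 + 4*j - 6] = -4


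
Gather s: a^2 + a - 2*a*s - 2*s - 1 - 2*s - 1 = a^2 + a + s*(-2*a - 4) - 2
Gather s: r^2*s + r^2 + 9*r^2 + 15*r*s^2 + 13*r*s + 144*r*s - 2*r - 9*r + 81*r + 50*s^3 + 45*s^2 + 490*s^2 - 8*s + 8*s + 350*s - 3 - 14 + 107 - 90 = 10*r^2 + 70*r + 50*s^3 + s^2*(15*r + 535) + s*(r^2 + 157*r + 350)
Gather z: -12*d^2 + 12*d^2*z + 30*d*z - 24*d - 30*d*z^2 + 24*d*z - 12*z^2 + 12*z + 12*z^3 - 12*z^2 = -12*d^2 - 24*d + 12*z^3 + z^2*(-30*d - 24) + z*(12*d^2 + 54*d + 12)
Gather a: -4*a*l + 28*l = -4*a*l + 28*l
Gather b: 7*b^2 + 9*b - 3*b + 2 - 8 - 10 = 7*b^2 + 6*b - 16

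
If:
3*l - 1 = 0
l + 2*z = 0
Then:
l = 1/3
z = -1/6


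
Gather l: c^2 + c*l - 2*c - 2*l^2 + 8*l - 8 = c^2 - 2*c - 2*l^2 + l*(c + 8) - 8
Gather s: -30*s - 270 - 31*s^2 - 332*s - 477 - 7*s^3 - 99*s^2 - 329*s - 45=-7*s^3 - 130*s^2 - 691*s - 792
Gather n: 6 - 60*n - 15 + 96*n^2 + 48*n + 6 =96*n^2 - 12*n - 3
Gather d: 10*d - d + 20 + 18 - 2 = 9*d + 36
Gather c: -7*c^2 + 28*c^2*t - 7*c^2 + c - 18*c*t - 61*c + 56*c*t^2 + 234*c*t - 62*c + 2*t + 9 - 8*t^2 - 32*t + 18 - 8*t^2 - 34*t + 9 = c^2*(28*t - 14) + c*(56*t^2 + 216*t - 122) - 16*t^2 - 64*t + 36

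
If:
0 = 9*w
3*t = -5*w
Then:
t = 0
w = 0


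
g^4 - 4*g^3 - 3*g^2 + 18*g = g*(g - 3)^2*(g + 2)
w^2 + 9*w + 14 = (w + 2)*(w + 7)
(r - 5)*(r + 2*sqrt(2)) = r^2 - 5*r + 2*sqrt(2)*r - 10*sqrt(2)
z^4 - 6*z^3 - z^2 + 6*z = z*(z - 6)*(z - 1)*(z + 1)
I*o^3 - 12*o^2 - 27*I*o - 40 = (o + 5*I)*(o + 8*I)*(I*o + 1)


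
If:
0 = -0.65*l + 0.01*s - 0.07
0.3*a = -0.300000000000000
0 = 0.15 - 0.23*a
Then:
No Solution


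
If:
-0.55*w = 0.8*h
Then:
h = -0.6875*w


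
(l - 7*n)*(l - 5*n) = l^2 - 12*l*n + 35*n^2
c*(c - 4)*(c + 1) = c^3 - 3*c^2 - 4*c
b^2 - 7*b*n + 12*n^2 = (b - 4*n)*(b - 3*n)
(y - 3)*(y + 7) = y^2 + 4*y - 21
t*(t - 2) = t^2 - 2*t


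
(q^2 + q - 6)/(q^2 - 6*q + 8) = (q + 3)/(q - 4)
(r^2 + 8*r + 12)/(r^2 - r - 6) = (r + 6)/(r - 3)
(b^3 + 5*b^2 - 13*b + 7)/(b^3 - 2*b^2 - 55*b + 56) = (b - 1)/(b - 8)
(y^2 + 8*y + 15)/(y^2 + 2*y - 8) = (y^2 + 8*y + 15)/(y^2 + 2*y - 8)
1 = 1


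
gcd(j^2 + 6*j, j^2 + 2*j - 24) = j + 6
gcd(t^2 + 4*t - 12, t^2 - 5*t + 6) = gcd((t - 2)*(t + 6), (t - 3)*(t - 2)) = t - 2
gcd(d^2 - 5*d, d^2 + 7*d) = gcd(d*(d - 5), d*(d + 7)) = d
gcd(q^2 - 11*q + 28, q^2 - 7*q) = q - 7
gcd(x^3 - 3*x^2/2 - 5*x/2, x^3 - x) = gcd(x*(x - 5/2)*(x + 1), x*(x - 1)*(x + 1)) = x^2 + x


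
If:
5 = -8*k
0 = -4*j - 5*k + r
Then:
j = r/4 + 25/32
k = -5/8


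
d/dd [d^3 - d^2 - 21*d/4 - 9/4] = 3*d^2 - 2*d - 21/4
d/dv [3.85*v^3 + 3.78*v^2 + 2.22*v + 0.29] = 11.55*v^2 + 7.56*v + 2.22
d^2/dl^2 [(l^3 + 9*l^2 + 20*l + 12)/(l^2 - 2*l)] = 12*(7*l^3 + 6*l^2 - 12*l + 8)/(l^3*(l^3 - 6*l^2 + 12*l - 8))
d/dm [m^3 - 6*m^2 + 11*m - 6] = 3*m^2 - 12*m + 11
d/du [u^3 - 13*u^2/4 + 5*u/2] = 3*u^2 - 13*u/2 + 5/2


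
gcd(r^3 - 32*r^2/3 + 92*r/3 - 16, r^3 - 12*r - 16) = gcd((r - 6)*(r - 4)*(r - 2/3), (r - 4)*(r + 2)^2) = r - 4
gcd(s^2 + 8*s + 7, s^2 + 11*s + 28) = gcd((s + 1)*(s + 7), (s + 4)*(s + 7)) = s + 7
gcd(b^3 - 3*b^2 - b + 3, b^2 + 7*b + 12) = 1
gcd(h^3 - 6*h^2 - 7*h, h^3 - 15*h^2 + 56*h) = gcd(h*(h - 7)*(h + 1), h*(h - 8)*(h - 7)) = h^2 - 7*h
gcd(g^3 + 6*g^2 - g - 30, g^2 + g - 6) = g^2 + g - 6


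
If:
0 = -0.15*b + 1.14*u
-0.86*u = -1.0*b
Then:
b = 0.00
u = 0.00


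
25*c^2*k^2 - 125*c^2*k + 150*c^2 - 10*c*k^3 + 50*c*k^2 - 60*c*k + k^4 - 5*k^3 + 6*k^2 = (-5*c + k)^2*(k - 3)*(k - 2)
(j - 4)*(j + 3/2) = j^2 - 5*j/2 - 6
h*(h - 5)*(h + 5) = h^3 - 25*h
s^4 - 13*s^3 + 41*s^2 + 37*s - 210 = (s - 7)*(s - 5)*(s - 3)*(s + 2)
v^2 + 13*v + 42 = (v + 6)*(v + 7)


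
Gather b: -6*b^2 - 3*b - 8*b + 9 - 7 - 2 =-6*b^2 - 11*b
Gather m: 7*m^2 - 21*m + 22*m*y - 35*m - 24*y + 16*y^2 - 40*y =7*m^2 + m*(22*y - 56) + 16*y^2 - 64*y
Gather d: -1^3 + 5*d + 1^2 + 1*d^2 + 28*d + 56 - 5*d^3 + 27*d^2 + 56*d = -5*d^3 + 28*d^2 + 89*d + 56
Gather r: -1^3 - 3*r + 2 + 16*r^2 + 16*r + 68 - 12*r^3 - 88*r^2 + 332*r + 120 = -12*r^3 - 72*r^2 + 345*r + 189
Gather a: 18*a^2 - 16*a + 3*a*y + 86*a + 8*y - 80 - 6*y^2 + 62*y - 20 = 18*a^2 + a*(3*y + 70) - 6*y^2 + 70*y - 100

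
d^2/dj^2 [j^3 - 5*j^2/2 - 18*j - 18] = 6*j - 5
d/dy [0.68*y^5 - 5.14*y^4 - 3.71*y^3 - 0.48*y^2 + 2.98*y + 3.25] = 3.4*y^4 - 20.56*y^3 - 11.13*y^2 - 0.96*y + 2.98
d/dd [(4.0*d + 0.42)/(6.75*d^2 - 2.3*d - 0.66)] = (27.0*d^2 - 9.2*d - (4.0*d + 0.42)*(13.5*d - 2.3) - 2.64)/(-6.75*d^2 + 2.3*d + 0.66)^2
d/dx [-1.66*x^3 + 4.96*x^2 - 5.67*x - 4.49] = -4.98*x^2 + 9.92*x - 5.67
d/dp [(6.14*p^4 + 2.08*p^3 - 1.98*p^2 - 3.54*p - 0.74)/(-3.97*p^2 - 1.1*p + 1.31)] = (-48.7516*p^5 - 28.5196*p^4 + 27.5976*p^3 - 3.7014*p^2 - 11.0632*p - 5.4514)/(15.7609*p^4 + 8.734*p^3 - 9.1914*p^2 - 2.882*p + 1.7161)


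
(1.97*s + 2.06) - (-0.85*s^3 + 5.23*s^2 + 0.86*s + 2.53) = 0.85*s^3 - 5.23*s^2 + 1.11*s - 0.47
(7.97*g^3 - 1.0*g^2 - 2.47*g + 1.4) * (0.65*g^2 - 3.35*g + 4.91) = 5.1805*g^5 - 27.3495*g^4 + 40.8772*g^3 + 4.2745*g^2 - 16.8177*g + 6.874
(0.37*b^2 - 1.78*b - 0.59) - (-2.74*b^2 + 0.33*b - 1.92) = 3.11*b^2 - 2.11*b + 1.33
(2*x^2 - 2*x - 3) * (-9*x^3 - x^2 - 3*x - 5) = -18*x^5 + 16*x^4 + 23*x^3 - x^2 + 19*x + 15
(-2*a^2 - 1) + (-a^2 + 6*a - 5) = -3*a^2 + 6*a - 6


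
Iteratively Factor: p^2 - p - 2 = (p + 1)*(p - 2)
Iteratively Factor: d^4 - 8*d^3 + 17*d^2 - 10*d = (d - 1)*(d^3 - 7*d^2 + 10*d) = (d - 2)*(d - 1)*(d^2 - 5*d) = d*(d - 2)*(d - 1)*(d - 5)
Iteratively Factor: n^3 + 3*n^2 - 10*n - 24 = (n + 2)*(n^2 + n - 12) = (n + 2)*(n + 4)*(n - 3)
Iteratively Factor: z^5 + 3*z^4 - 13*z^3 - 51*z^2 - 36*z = (z - 4)*(z^4 + 7*z^3 + 15*z^2 + 9*z) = (z - 4)*(z + 3)*(z^3 + 4*z^2 + 3*z) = z*(z - 4)*(z + 3)*(z^2 + 4*z + 3) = z*(z - 4)*(z + 1)*(z + 3)*(z + 3)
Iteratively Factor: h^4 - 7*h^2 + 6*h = (h + 3)*(h^3 - 3*h^2 + 2*h) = (h - 1)*(h + 3)*(h^2 - 2*h) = h*(h - 1)*(h + 3)*(h - 2)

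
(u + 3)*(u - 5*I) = u^2 + 3*u - 5*I*u - 15*I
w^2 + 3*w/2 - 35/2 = (w - 7/2)*(w + 5)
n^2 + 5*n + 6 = (n + 2)*(n + 3)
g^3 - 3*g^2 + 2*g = g*(g - 2)*(g - 1)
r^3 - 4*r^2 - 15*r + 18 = (r - 6)*(r - 1)*(r + 3)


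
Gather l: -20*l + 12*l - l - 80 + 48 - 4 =-9*l - 36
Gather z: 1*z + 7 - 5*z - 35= -4*z - 28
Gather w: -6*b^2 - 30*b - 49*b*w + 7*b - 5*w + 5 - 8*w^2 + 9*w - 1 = -6*b^2 - 23*b - 8*w^2 + w*(4 - 49*b) + 4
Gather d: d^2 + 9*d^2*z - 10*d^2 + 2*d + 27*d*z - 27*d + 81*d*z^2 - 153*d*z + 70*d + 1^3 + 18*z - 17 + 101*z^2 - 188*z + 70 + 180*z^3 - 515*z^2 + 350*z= d^2*(9*z - 9) + d*(81*z^2 - 126*z + 45) + 180*z^3 - 414*z^2 + 180*z + 54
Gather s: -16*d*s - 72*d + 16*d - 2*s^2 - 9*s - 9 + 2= -56*d - 2*s^2 + s*(-16*d - 9) - 7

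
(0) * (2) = 0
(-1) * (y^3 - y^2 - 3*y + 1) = -y^3 + y^2 + 3*y - 1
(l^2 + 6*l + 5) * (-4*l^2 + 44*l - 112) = -4*l^4 + 20*l^3 + 132*l^2 - 452*l - 560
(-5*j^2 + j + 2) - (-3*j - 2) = -5*j^2 + 4*j + 4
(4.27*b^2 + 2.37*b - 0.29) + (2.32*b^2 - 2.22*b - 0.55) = 6.59*b^2 + 0.15*b - 0.84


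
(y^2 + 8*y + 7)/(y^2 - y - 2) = (y + 7)/(y - 2)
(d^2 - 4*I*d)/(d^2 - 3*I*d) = (d - 4*I)/(d - 3*I)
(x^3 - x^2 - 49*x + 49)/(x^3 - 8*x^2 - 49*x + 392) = (x - 1)/(x - 8)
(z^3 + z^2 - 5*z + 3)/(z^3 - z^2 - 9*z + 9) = (z - 1)/(z - 3)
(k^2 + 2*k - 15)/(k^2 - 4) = (k^2 + 2*k - 15)/(k^2 - 4)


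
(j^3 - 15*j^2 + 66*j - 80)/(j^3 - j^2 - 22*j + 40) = (j^2 - 13*j + 40)/(j^2 + j - 20)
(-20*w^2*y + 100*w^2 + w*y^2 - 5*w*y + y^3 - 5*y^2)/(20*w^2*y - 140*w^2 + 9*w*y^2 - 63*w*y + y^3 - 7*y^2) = (-4*w*y + 20*w + y^2 - 5*y)/(4*w*y - 28*w + y^2 - 7*y)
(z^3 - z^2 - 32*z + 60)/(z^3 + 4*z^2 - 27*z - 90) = (z - 2)/(z + 3)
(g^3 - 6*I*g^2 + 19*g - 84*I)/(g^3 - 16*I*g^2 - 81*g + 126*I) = (g + 4*I)/(g - 6*I)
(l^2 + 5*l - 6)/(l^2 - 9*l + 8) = (l + 6)/(l - 8)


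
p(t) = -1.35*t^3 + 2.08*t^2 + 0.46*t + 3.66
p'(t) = -4.05*t^2 + 4.16*t + 0.46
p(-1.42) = 11.07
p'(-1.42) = -13.61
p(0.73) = 4.58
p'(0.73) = 1.34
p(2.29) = -0.59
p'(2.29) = -11.25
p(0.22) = 3.85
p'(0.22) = 1.18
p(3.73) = -35.74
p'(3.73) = -40.37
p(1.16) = 4.89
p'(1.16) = -0.16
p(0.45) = 4.17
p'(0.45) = 1.51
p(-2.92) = 53.66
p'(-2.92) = -46.22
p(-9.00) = 1152.15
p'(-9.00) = -365.03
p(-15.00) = 5021.01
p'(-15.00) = -973.19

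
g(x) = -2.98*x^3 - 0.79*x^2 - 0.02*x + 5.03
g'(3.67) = -126.23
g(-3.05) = 82.29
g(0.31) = 4.86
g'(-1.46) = -16.77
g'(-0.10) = 0.05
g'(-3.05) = -78.37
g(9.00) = -2231.56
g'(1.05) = -11.54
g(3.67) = -152.99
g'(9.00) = -738.38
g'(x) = -8.94*x^2 - 1.58*x - 0.02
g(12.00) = -5258.41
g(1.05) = 0.69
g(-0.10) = 5.03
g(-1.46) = 12.65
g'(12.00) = -1306.34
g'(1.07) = -11.95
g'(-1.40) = -15.33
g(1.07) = 0.45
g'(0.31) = -1.37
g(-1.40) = 11.69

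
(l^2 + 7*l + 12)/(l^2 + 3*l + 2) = (l^2 + 7*l + 12)/(l^2 + 3*l + 2)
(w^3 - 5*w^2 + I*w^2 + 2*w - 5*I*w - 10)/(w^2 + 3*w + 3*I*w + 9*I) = (w^3 + w^2*(-5 + I) + w*(2 - 5*I) - 10)/(w^2 + 3*w*(1 + I) + 9*I)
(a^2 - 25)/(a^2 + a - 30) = (a + 5)/(a + 6)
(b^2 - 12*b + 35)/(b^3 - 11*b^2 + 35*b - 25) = (b - 7)/(b^2 - 6*b + 5)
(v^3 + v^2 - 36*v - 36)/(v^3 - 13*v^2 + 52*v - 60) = (v^2 + 7*v + 6)/(v^2 - 7*v + 10)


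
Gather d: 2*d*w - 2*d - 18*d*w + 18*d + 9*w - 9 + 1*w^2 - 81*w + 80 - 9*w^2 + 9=d*(16 - 16*w) - 8*w^2 - 72*w + 80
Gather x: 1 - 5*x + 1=2 - 5*x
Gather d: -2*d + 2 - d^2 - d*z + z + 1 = -d^2 + d*(-z - 2) + z + 3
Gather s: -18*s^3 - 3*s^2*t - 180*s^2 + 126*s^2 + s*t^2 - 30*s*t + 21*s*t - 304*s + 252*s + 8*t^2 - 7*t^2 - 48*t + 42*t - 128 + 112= -18*s^3 + s^2*(-3*t - 54) + s*(t^2 - 9*t - 52) + t^2 - 6*t - 16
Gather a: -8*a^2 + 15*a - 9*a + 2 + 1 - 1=-8*a^2 + 6*a + 2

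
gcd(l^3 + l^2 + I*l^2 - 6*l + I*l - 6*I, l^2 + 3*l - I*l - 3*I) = l + 3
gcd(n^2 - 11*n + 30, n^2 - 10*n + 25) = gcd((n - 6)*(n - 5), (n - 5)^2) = n - 5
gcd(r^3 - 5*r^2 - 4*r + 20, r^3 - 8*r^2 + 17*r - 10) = r^2 - 7*r + 10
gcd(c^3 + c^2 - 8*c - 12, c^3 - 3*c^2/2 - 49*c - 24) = 1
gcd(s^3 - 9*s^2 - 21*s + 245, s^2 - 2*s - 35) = s^2 - 2*s - 35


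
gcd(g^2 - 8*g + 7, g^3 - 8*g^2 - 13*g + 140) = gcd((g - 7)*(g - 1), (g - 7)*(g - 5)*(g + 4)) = g - 7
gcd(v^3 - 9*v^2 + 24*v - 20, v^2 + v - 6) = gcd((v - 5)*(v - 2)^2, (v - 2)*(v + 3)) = v - 2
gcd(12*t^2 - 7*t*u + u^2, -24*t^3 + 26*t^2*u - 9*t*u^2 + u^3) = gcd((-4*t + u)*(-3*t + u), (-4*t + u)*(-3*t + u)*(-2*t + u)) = 12*t^2 - 7*t*u + u^2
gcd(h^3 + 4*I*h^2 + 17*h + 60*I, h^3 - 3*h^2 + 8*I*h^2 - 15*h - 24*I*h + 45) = h^2 + 8*I*h - 15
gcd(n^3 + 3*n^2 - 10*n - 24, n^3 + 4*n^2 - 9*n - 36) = n^2 + n - 12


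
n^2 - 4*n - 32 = (n - 8)*(n + 4)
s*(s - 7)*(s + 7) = s^3 - 49*s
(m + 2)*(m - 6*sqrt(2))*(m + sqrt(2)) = m^3 - 5*sqrt(2)*m^2 + 2*m^2 - 10*sqrt(2)*m - 12*m - 24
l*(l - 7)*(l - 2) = l^3 - 9*l^2 + 14*l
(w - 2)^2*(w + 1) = w^3 - 3*w^2 + 4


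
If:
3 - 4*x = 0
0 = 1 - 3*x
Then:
No Solution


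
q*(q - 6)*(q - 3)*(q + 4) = q^4 - 5*q^3 - 18*q^2 + 72*q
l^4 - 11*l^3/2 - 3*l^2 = l^2*(l - 6)*(l + 1/2)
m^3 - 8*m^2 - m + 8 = (m - 8)*(m - 1)*(m + 1)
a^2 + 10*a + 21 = (a + 3)*(a + 7)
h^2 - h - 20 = (h - 5)*(h + 4)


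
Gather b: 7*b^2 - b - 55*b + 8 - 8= 7*b^2 - 56*b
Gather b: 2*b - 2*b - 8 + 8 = 0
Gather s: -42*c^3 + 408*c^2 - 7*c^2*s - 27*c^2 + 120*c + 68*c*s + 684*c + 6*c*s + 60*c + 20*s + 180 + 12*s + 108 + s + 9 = -42*c^3 + 381*c^2 + 864*c + s*(-7*c^2 + 74*c + 33) + 297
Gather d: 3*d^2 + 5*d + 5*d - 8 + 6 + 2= 3*d^2 + 10*d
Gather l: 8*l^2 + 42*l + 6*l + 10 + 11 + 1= 8*l^2 + 48*l + 22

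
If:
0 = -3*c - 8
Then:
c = -8/3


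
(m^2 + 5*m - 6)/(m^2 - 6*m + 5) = (m + 6)/(m - 5)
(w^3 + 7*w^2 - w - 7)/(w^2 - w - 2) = (w^2 + 6*w - 7)/(w - 2)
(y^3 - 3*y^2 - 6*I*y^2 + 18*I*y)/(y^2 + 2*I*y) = (y^2 - 3*y - 6*I*y + 18*I)/(y + 2*I)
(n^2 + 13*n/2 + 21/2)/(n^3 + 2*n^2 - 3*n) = (n + 7/2)/(n*(n - 1))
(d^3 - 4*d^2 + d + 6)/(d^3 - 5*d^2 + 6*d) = (d + 1)/d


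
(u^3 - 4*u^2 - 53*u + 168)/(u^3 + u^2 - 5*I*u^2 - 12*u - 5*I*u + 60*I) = (u^2 - u - 56)/(u^2 + u*(4 - 5*I) - 20*I)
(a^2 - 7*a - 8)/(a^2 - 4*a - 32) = (a + 1)/(a + 4)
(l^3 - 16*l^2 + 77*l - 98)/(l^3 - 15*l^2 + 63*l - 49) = (l - 2)/(l - 1)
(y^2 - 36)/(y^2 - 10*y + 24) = (y + 6)/(y - 4)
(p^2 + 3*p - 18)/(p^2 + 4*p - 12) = (p - 3)/(p - 2)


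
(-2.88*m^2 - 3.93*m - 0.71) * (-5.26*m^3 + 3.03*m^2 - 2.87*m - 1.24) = 15.1488*m^5 + 11.9454*m^4 + 0.0922999999999998*m^3 + 12.699*m^2 + 6.9109*m + 0.8804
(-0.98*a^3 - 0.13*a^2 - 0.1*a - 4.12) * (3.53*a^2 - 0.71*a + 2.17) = -3.4594*a^5 + 0.2369*a^4 - 2.3873*a^3 - 14.7547*a^2 + 2.7082*a - 8.9404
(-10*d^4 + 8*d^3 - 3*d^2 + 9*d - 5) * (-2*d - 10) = 20*d^5 + 84*d^4 - 74*d^3 + 12*d^2 - 80*d + 50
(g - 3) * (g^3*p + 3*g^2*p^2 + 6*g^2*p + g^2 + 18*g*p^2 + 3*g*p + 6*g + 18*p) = g^4*p + 3*g^3*p^2 + 3*g^3*p + g^3 + 9*g^2*p^2 - 15*g^2*p + 3*g^2 - 54*g*p^2 + 9*g*p - 18*g - 54*p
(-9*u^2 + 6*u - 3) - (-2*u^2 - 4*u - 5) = -7*u^2 + 10*u + 2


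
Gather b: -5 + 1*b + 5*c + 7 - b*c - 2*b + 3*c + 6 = b*(-c - 1) + 8*c + 8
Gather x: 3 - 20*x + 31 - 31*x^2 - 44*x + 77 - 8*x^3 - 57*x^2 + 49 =-8*x^3 - 88*x^2 - 64*x + 160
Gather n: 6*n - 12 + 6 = 6*n - 6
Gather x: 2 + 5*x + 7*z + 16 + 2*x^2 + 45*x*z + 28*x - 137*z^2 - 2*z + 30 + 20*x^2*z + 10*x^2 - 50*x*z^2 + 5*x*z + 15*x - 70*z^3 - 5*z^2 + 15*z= x^2*(20*z + 12) + x*(-50*z^2 + 50*z + 48) - 70*z^3 - 142*z^2 + 20*z + 48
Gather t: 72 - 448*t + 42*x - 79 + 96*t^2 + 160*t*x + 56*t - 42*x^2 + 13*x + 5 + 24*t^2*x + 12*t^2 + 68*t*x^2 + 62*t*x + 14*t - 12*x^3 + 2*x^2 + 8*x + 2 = t^2*(24*x + 108) + t*(68*x^2 + 222*x - 378) - 12*x^3 - 40*x^2 + 63*x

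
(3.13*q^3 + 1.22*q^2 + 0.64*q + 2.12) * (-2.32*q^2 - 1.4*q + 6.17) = -7.2616*q^5 - 7.2124*q^4 + 16.1193*q^3 + 1.713*q^2 + 0.9808*q + 13.0804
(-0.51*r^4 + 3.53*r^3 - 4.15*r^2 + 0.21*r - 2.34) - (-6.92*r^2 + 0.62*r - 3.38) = -0.51*r^4 + 3.53*r^3 + 2.77*r^2 - 0.41*r + 1.04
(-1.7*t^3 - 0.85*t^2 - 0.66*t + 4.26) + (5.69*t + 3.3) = -1.7*t^3 - 0.85*t^2 + 5.03*t + 7.56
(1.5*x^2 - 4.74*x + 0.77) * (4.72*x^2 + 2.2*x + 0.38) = 7.08*x^4 - 19.0728*x^3 - 6.2236*x^2 - 0.1072*x + 0.2926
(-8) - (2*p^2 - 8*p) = -2*p^2 + 8*p - 8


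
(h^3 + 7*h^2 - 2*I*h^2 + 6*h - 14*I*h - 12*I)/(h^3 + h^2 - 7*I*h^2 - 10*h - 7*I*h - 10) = (h + 6)/(h - 5*I)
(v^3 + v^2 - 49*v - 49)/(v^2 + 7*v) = v - 6 - 7/v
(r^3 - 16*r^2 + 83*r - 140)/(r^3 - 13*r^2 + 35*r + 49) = (r^2 - 9*r + 20)/(r^2 - 6*r - 7)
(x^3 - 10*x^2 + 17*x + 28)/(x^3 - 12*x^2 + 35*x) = (x^2 - 3*x - 4)/(x*(x - 5))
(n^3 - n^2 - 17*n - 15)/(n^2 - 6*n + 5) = (n^2 + 4*n + 3)/(n - 1)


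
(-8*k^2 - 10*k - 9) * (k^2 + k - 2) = -8*k^4 - 18*k^3 - 3*k^2 + 11*k + 18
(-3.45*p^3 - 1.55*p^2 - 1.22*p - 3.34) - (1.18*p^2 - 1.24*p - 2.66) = -3.45*p^3 - 2.73*p^2 + 0.02*p - 0.68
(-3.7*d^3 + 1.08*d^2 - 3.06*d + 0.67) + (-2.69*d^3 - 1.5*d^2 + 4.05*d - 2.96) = -6.39*d^3 - 0.42*d^2 + 0.99*d - 2.29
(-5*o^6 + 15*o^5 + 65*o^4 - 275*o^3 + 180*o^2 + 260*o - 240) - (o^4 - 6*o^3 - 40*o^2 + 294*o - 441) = -5*o^6 + 15*o^5 + 64*o^4 - 269*o^3 + 220*o^2 - 34*o + 201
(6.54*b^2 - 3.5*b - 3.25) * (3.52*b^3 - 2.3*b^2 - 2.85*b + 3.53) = 23.0208*b^5 - 27.362*b^4 - 22.029*b^3 + 40.5362*b^2 - 3.0925*b - 11.4725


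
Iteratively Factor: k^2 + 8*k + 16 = (k + 4)*(k + 4)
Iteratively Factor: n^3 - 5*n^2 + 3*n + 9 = (n - 3)*(n^2 - 2*n - 3) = (n - 3)*(n + 1)*(n - 3)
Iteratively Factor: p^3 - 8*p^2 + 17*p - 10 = (p - 5)*(p^2 - 3*p + 2) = (p - 5)*(p - 2)*(p - 1)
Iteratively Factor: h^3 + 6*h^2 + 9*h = (h)*(h^2 + 6*h + 9) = h*(h + 3)*(h + 3)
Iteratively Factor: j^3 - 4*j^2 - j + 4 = (j - 4)*(j^2 - 1) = (j - 4)*(j - 1)*(j + 1)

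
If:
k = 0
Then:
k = 0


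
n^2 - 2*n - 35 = (n - 7)*(n + 5)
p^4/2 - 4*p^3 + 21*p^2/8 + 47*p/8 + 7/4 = (p/2 + 1/4)*(p - 7)*(p - 2)*(p + 1/2)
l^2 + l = l*(l + 1)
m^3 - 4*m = m*(m - 2)*(m + 2)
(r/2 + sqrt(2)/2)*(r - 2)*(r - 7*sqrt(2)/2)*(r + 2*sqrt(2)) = r^4/2 - r^3 - sqrt(2)*r^3/4 - 17*r^2/2 + sqrt(2)*r^2/2 - 7*sqrt(2)*r + 17*r + 14*sqrt(2)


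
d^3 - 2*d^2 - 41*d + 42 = (d - 7)*(d - 1)*(d + 6)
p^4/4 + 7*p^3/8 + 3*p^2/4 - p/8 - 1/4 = (p/4 + 1/2)*(p - 1/2)*(p + 1)^2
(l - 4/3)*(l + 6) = l^2 + 14*l/3 - 8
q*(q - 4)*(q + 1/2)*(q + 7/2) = q^4 - 57*q^2/4 - 7*q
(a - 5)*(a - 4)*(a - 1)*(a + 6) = a^4 - 4*a^3 - 31*a^2 + 154*a - 120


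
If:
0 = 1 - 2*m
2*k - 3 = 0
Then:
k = 3/2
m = 1/2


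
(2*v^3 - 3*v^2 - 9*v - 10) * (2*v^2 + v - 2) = 4*v^5 - 4*v^4 - 25*v^3 - 23*v^2 + 8*v + 20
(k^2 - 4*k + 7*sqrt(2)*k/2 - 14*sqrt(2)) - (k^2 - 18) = -4*k + 7*sqrt(2)*k/2 - 14*sqrt(2) + 18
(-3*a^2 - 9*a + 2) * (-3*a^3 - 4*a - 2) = 9*a^5 + 27*a^4 + 6*a^3 + 42*a^2 + 10*a - 4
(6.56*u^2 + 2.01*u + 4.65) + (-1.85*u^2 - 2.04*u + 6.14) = 4.71*u^2 - 0.0300000000000002*u + 10.79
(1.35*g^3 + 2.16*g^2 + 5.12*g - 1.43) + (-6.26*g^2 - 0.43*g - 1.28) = 1.35*g^3 - 4.1*g^2 + 4.69*g - 2.71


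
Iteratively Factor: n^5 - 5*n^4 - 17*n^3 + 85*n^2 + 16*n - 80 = (n - 1)*(n^4 - 4*n^3 - 21*n^2 + 64*n + 80) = (n - 1)*(n + 1)*(n^3 - 5*n^2 - 16*n + 80) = (n - 4)*(n - 1)*(n + 1)*(n^2 - n - 20) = (n - 4)*(n - 1)*(n + 1)*(n + 4)*(n - 5)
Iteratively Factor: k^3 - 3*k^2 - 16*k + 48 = (k - 3)*(k^2 - 16) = (k - 4)*(k - 3)*(k + 4)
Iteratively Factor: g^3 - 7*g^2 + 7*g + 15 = (g - 5)*(g^2 - 2*g - 3) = (g - 5)*(g + 1)*(g - 3)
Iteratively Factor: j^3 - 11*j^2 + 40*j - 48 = (j - 4)*(j^2 - 7*j + 12) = (j - 4)^2*(j - 3)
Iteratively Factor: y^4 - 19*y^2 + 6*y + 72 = (y + 4)*(y^3 - 4*y^2 - 3*y + 18) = (y - 3)*(y + 4)*(y^2 - y - 6) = (y - 3)^2*(y + 4)*(y + 2)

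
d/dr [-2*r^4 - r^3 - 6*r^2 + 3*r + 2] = -8*r^3 - 3*r^2 - 12*r + 3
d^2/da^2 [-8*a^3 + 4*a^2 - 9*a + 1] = 8 - 48*a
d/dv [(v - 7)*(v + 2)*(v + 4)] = 3*v^2 - 2*v - 34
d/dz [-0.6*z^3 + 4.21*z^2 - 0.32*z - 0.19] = -1.8*z^2 + 8.42*z - 0.32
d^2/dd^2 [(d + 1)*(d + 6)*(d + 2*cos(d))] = -2*d^2*cos(d) - 8*d*sin(d) - 14*d*cos(d) + 6*d - 28*sin(d) - 8*cos(d) + 14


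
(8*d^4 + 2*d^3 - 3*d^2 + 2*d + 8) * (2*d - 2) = 16*d^5 - 12*d^4 - 10*d^3 + 10*d^2 + 12*d - 16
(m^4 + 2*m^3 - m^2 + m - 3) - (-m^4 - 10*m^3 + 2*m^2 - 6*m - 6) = 2*m^4 + 12*m^3 - 3*m^2 + 7*m + 3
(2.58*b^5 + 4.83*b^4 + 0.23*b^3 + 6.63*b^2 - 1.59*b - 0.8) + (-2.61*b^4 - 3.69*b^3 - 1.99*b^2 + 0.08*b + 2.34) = 2.58*b^5 + 2.22*b^4 - 3.46*b^3 + 4.64*b^2 - 1.51*b + 1.54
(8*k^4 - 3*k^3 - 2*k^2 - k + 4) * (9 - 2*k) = -16*k^5 + 78*k^4 - 23*k^3 - 16*k^2 - 17*k + 36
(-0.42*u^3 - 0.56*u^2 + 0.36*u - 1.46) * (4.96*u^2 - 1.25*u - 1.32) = -2.0832*u^5 - 2.2526*u^4 + 3.04*u^3 - 6.9524*u^2 + 1.3498*u + 1.9272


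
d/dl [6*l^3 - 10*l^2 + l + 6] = 18*l^2 - 20*l + 1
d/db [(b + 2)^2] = 2*b + 4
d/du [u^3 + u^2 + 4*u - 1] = 3*u^2 + 2*u + 4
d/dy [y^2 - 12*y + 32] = 2*y - 12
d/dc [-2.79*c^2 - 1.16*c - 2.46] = -5.58*c - 1.16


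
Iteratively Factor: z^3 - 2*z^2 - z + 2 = (z - 2)*(z^2 - 1) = (z - 2)*(z + 1)*(z - 1)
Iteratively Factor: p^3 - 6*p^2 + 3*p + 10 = (p - 2)*(p^2 - 4*p - 5) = (p - 5)*(p - 2)*(p + 1)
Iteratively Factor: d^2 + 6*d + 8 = (d + 4)*(d + 2)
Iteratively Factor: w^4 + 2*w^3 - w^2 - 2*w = (w + 1)*(w^3 + w^2 - 2*w) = w*(w + 1)*(w^2 + w - 2) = w*(w + 1)*(w + 2)*(w - 1)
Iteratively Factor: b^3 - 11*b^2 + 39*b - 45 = (b - 3)*(b^2 - 8*b + 15) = (b - 3)^2*(b - 5)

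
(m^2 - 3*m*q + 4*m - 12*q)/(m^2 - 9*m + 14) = (m^2 - 3*m*q + 4*m - 12*q)/(m^2 - 9*m + 14)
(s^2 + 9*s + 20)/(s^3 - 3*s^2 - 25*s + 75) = (s + 4)/(s^2 - 8*s + 15)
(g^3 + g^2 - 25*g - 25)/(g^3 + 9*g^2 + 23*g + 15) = (g - 5)/(g + 3)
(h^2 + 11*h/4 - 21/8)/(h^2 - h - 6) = (-h^2 - 11*h/4 + 21/8)/(-h^2 + h + 6)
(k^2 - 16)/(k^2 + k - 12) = (k - 4)/(k - 3)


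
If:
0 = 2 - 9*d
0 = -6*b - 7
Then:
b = -7/6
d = 2/9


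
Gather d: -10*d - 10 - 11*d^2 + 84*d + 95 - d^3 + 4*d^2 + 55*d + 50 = -d^3 - 7*d^2 + 129*d + 135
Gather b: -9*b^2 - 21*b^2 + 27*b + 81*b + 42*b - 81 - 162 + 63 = -30*b^2 + 150*b - 180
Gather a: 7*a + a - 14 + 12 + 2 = 8*a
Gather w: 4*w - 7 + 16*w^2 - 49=16*w^2 + 4*w - 56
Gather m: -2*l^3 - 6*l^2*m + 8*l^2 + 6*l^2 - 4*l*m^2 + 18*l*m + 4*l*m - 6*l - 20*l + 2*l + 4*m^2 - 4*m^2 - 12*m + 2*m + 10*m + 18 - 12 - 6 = -2*l^3 + 14*l^2 - 4*l*m^2 - 24*l + m*(-6*l^2 + 22*l)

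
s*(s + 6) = s^2 + 6*s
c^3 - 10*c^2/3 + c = c*(c - 3)*(c - 1/3)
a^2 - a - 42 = (a - 7)*(a + 6)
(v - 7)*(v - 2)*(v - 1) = v^3 - 10*v^2 + 23*v - 14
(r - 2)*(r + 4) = r^2 + 2*r - 8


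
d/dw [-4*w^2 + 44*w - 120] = 44 - 8*w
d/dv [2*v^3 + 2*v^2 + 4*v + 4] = 6*v^2 + 4*v + 4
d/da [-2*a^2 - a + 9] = -4*a - 1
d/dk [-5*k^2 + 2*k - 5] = 2 - 10*k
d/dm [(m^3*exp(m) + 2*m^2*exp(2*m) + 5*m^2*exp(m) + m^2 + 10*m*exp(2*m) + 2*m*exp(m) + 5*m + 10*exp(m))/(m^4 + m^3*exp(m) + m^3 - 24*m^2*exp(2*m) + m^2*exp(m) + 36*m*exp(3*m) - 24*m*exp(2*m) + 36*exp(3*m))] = ((m^4 + m^3*exp(m) + m^3 - 24*m^2*exp(2*m) + m^2*exp(m) + 36*m*exp(3*m) - 24*m*exp(2*m) + 36*exp(3*m))*(m^3*exp(m) + 4*m^2*exp(2*m) + 8*m^2*exp(m) + 24*m*exp(2*m) + 12*m*exp(m) + 2*m + 10*exp(2*m) + 12*exp(m) + 5) - (m^3*exp(m) + 2*m^2*exp(2*m) + 5*m^2*exp(m) + m^2 + 10*m*exp(2*m) + 2*m*exp(m) + 5*m + 10*exp(m))*(m^3*exp(m) + 4*m^3 - 48*m^2*exp(2*m) + 4*m^2*exp(m) + 3*m^2 + 108*m*exp(3*m) - 96*m*exp(2*m) + 2*m*exp(m) + 144*exp(3*m) - 24*exp(2*m)))/(m^4 + m^3*exp(m) + m^3 - 24*m^2*exp(2*m) + m^2*exp(m) + 36*m*exp(3*m) - 24*m*exp(2*m) + 36*exp(3*m))^2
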